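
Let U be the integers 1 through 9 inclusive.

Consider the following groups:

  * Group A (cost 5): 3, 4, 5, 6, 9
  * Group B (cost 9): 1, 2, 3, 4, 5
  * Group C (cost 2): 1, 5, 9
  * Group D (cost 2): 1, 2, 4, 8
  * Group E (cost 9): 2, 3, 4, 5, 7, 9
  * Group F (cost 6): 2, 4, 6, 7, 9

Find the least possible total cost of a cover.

13

A, D, F together cover every item (A ∪ D ∪ F = {1, 2, 3, 4, 5, 6, 7, 8, 9}); total cost 5 + 2 + 6 = 13.
The greedy pick D, C, A, F costs 15; no covering selection beats 13.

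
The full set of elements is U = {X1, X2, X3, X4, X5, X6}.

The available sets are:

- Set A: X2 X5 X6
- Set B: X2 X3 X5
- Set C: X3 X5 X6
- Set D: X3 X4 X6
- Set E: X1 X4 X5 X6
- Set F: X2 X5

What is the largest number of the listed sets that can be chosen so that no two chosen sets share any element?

D, F are pairwise disjoint (D={X3,X4,X6}; F={X2,X5}).
Every remaining set overlaps one of these, and no 3 of the listed sets are pairwise disjoint, so 2 is the maximum.

2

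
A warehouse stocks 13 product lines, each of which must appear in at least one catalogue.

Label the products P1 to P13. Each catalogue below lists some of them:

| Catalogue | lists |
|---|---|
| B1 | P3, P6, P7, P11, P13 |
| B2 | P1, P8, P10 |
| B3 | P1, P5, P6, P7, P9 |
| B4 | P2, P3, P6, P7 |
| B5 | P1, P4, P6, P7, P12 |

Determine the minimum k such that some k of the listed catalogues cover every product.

B1 and B2 and B3 and B4 and B5 together: B1 ∪ B2 ∪ B3 ∪ B4 ∪ B5 = {P1, P2, P3, P4, P5, P6, P7, P8, P9, P10, P11, P12, P13} — every product is covered.
No 4 of the 5 catalogues cover everything (all 5 combinations miss at least one product), so 5 is optimal.

5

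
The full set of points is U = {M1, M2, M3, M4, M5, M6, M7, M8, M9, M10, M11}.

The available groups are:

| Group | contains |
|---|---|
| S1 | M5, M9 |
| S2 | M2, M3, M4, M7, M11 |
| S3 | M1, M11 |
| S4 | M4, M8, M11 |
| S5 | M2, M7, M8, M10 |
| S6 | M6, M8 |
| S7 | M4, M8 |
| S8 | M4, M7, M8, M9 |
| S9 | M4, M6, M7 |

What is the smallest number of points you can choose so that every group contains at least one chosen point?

4

Take H = {M1, M4, M8, M9}. Each listed group contains at least one of these, so H is a hitting set of size 4.
No choice of 3 points meets every group, so 4 is the minimum.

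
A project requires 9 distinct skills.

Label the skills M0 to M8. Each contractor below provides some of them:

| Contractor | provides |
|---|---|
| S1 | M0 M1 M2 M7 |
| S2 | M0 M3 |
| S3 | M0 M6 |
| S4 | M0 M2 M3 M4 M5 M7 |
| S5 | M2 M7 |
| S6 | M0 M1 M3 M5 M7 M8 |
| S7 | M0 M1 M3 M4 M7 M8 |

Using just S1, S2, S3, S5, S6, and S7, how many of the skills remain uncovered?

0

Union of S1, S2, S3, S5, S6, S7 = {M0, M1, M2, M3, M4, M5, M6, M7, M8} — that's every skill, so 0 are uncovered.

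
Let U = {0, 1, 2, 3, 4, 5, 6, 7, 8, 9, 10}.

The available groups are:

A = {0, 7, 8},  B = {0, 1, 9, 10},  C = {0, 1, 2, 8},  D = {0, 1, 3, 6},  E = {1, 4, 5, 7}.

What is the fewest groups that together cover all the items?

B and C and D and E together: B ∪ C ∪ D ∪ E = {0, 1, 2, 3, 4, 5, 6, 7, 8, 9, 10} — every item is covered.
Only C contains 2, so C is forced; the remaining 7 items need at least 3 more groups (each remaining group adds at most 3) — so at least 4 groups are needed, and 4 is optimal.

4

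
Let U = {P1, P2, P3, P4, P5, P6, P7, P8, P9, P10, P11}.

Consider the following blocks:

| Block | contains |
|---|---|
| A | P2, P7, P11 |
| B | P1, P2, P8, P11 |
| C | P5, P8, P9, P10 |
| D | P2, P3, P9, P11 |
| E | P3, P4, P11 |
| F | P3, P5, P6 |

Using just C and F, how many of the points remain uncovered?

Union of C, F = {P3, P5, P6, P8, P9, P10}.
Not covered: P1, P2, P4, P7, P11 — 5 points.

5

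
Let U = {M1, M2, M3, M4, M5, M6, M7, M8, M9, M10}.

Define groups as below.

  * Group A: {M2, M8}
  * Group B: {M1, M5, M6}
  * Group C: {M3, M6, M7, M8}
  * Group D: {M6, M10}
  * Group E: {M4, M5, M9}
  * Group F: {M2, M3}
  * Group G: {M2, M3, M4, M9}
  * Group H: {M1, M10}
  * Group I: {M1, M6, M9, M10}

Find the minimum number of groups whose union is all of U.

4

C, E, F, and I cover everything between them: the union {M1, M2, M3, M4, M5, M6, M7, M8, M9, M10} is all of U.
No 3 of the 9 groups cover everything (all 84 combinations miss at least one element), so 4 is optimal.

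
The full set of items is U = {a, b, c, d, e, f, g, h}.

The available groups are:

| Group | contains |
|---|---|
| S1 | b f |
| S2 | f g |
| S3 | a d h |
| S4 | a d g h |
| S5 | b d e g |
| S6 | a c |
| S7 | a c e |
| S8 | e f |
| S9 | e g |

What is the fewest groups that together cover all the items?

3

S1 and S4 and S7 together: S1 ∪ S4 ∪ S7 = {a, b, c, d, e, f, g, h} — every item is covered.
No 2 of the 9 groups cover everything (all 36 combinations miss at least one item), so 3 is optimal.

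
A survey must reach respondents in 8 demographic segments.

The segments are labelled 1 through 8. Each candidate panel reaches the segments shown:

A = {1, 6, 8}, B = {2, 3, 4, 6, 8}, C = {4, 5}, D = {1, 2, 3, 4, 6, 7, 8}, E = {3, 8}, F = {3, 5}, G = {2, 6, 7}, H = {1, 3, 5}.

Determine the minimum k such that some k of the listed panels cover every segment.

2

D and F together: D ∪ F = {1, 2, 3, 4, 5, 6, 7, 8} — every segment is covered.
No single panel has all 8 segments (the largest, D, has 7), so 2 is optimal.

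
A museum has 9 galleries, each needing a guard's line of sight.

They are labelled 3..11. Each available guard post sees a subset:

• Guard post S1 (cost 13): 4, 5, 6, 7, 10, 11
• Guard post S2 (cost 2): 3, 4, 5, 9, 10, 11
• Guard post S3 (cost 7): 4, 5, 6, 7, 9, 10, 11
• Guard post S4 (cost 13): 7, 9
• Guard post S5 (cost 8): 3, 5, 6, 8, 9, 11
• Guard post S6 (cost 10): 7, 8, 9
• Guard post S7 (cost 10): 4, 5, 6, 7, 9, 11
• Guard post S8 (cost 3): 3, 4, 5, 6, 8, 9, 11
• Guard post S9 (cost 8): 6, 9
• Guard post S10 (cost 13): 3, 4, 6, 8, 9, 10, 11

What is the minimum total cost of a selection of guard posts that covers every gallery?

10

S3, S8 together cover every gallery (S3 ∪ S8 = {3, 4, 5, 6, 7, 8, 9, 10, 11}); total cost 7 + 3 = 10.
The greedy pick S2, S8, S3 costs 12; no covering selection beats 10.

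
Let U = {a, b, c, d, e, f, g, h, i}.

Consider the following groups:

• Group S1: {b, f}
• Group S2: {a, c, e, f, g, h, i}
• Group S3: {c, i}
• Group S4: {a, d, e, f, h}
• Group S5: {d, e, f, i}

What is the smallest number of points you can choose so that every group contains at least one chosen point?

T = {c, f} meets every group (each contains at least one member of T), and |T| = 2.
The groups S3, S4 are pairwise disjoint, so any hitting set needs a separate point for each — at least 2. Hence 2 is optimal.

2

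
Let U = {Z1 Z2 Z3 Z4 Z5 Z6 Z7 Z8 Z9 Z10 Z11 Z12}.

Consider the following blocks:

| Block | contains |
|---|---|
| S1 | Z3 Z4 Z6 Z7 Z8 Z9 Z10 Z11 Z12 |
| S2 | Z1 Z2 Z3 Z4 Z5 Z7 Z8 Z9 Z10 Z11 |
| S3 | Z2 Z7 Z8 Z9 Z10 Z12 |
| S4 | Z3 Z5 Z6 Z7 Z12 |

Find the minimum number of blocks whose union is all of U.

S2 and S4 together: S2 ∪ S4 = {Z1, Z2, Z3, Z4, Z5, Z6, Z7, Z8, Z9, Z10, Z11, Z12} — every element is covered.
No single block has all 12 elements (the largest, S2, has 10), so 2 is optimal.

2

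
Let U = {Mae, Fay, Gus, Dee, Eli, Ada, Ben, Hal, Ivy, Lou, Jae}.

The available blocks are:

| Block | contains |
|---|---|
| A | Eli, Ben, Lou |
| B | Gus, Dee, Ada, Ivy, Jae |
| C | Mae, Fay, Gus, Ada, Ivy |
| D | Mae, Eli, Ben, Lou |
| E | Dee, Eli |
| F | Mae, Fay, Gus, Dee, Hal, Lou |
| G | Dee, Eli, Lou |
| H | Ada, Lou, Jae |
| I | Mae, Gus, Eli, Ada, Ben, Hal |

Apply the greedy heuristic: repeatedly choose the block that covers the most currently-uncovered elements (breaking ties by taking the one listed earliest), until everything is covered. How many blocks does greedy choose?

Greedy: pick F (covers 6 new) → pick B (covers 3 new) → pick A (covers 2 new). Total picks: 3.

3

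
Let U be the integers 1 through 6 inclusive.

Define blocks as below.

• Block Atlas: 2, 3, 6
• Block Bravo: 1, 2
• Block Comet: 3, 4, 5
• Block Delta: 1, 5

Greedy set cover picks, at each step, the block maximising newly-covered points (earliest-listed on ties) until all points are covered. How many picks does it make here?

3

Greedy: pick Atlas (covers 3 new) → pick Comet (covers 2 new) → pick Bravo (covers 1 new). Total picks: 3.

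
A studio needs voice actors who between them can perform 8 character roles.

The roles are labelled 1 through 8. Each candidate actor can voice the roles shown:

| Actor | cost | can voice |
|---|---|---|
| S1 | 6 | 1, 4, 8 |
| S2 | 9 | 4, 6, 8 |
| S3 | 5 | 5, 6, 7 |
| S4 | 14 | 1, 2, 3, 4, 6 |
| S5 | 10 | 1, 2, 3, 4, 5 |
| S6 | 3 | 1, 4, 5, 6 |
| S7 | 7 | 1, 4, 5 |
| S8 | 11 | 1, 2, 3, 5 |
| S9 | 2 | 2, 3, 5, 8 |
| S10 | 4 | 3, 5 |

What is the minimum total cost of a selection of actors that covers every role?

10

S3, S6, S9 together cover every role (S3 ∪ S6 ∪ S9 = {1, 2, 3, 4, 5, 6, 7, 8}); total cost 5 + 3 + 2 = 10.
No covering selection has total cost below 10.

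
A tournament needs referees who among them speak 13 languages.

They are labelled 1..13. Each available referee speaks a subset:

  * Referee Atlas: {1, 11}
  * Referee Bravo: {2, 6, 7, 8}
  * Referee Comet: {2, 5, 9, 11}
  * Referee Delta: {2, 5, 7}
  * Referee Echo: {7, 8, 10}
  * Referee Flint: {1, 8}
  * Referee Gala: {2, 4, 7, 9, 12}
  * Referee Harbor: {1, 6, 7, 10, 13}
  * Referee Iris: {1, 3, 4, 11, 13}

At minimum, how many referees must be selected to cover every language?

5

Delta and Flint and Gala and Harbor and Iris together: Delta ∪ Flint ∪ Gala ∪ Harbor ∪ Iris = {1, 2, 3, 4, 5, 6, 7, 8, 9, 10, 11, 12, 13} — every language is covered.
No 4 of the 9 referees cover everything (all 126 combinations miss at least one language), so 5 is optimal.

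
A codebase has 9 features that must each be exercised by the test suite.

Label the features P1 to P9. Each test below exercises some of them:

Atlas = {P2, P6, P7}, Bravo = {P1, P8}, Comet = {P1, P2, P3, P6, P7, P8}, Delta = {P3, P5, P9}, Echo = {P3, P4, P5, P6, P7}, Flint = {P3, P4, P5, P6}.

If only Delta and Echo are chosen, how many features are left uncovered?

Union of Delta, Echo = {P3, P4, P5, P6, P7, P9}.
Not covered: P1, P2, P8 — 3 features.

3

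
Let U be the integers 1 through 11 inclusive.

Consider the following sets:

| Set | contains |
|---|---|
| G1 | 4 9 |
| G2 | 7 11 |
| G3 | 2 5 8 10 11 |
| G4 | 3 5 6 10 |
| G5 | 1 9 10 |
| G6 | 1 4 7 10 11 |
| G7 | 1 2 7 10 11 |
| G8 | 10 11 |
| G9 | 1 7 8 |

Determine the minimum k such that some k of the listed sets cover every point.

4

Take {G1, G4, G7, G9}. Their union is {1, 2, 3, 4, 5, 6, 7, 8, 9, 10, 11}, which is all 11 points.
No 3 of the 9 sets cover everything (all 84 combinations miss at least one point), so 4 is optimal.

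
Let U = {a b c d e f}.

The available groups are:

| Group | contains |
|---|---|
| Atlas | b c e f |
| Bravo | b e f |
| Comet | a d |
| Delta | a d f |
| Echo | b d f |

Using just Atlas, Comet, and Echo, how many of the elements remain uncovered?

0

Union of Atlas, Comet, Echo = {a, b, c, d, e, f} — that's every element, so 0 are uncovered.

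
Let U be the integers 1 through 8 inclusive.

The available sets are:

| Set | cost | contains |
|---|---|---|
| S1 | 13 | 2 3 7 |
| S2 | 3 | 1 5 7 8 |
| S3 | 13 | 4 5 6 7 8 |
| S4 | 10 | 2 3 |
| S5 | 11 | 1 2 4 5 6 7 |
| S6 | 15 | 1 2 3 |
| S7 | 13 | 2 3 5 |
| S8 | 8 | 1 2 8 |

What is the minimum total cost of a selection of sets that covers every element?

S2, S4, S5 together cover every element (S2 ∪ S4 ∪ S5 = {1, 2, 3, 4, 5, 6, 7, 8}); total cost 3 + 10 + 11 = 24.
No covering selection has total cost below 24.

24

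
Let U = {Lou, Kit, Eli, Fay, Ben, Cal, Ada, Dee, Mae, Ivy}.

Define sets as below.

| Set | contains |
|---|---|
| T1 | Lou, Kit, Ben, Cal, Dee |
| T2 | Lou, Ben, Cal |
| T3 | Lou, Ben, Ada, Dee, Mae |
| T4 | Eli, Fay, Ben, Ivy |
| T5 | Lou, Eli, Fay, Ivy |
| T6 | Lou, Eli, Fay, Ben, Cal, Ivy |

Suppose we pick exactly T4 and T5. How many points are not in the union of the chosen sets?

Union of T4, T5 = {Lou, Eli, Fay, Ben, Ivy}.
Not covered: Kit, Cal, Ada, Dee, Mae — 5 points.

5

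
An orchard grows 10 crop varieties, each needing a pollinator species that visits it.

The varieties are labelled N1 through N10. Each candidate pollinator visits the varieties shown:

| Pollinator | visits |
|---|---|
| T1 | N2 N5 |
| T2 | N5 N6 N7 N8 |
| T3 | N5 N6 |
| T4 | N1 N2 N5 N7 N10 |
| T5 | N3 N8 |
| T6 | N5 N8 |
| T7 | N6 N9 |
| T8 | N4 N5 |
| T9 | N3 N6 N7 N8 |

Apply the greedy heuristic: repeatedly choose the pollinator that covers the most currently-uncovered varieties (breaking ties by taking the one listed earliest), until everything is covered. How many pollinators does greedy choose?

4

Greedy: pick T4 (covers 5 new) → pick T9 (covers 3 new) → pick T7 (covers 1 new) → pick T8 (covers 1 new). Total picks: 4.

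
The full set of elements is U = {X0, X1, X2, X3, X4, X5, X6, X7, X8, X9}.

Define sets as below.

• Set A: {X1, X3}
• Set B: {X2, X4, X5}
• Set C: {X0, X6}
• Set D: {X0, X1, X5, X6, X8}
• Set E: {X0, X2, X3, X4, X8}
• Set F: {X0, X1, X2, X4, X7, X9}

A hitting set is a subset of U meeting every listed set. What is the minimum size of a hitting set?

3

Take H = {X2, X3, X6}. Each listed set contains at least one of these, so H is a hitting set of size 3.
The sets A, B, C are pairwise disjoint, so any hitting set needs a separate element for each — at least 3. Hence 3 is optimal.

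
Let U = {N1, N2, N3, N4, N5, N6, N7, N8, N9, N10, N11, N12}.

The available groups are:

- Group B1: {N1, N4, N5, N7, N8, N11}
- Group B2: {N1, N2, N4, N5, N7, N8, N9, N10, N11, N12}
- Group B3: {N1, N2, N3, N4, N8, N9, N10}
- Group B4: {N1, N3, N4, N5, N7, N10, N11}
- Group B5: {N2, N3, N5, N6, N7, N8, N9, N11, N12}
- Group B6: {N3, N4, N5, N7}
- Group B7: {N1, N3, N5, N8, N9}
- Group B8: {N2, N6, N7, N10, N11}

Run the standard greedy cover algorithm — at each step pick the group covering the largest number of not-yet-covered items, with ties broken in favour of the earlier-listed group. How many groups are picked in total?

2

Greedy: pick B2 (covers 10 new) → pick B5 (covers 2 new). Total picks: 2.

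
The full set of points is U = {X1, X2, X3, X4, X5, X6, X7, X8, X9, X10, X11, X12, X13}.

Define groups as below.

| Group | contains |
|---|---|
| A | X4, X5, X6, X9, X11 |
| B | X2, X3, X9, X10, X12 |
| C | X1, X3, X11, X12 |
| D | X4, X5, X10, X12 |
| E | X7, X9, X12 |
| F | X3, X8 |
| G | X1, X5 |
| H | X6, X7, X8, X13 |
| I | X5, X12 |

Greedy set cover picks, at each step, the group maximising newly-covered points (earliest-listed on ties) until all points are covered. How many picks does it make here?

Greedy: pick A (covers 5 new) → pick B (covers 4 new) → pick H (covers 3 new) → pick C (covers 1 new). Total picks: 4.

4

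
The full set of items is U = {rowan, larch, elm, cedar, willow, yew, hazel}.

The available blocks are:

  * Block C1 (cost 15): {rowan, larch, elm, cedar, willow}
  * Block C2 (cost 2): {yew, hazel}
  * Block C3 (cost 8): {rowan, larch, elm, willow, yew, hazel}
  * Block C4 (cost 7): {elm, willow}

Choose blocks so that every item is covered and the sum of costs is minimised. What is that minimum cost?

C1, C2 together cover every item (C1 ∪ C2 = {rowan, larch, elm, cedar, willow, yew, hazel}); total cost 15 + 2 = 17.
The greedy pick C2, C3, C1 costs 25; no covering selection beats 17.

17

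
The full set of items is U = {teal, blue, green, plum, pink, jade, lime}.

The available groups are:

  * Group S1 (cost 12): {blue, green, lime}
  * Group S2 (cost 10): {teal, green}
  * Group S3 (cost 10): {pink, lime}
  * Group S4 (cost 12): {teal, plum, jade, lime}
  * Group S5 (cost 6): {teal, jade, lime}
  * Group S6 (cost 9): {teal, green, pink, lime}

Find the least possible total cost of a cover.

S1, S4, S6 together cover every item (S1 ∪ S4 ∪ S6 = {teal, blue, green, plum, pink, jade, lime}); total cost 12 + 12 + 9 = 33.
The greedy pick S5, S6, S1, S4 costs 39; no covering selection beats 33.

33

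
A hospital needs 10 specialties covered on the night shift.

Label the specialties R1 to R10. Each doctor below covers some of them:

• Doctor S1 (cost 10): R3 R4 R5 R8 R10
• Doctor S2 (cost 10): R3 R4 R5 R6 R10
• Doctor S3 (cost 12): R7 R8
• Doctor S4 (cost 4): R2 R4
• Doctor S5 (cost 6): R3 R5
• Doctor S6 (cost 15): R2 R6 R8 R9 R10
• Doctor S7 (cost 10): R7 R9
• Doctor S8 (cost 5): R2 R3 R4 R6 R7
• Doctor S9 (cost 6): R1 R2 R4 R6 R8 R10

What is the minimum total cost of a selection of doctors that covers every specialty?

22

S5, S7, S9 together cover every specialty (S5 ∪ S7 ∪ S9 = {R1, R2, R3, R4, R5, R6, R7, R8, R9, R10}); total cost 6 + 10 + 6 = 22.
The greedy pick S8, S9, S5, S7 costs 27; no covering selection beats 22.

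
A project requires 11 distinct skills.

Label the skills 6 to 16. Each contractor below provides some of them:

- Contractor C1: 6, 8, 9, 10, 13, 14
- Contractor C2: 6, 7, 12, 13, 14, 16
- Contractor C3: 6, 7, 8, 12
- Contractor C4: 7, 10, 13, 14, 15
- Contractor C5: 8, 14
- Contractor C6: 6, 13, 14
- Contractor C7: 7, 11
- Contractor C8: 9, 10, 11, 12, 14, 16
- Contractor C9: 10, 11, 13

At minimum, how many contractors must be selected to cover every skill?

C1 and C4 and C8 together: C1 ∪ C4 ∪ C8 = {6, 7, 8, 9, 10, 11, 12, 13, 14, 15, 16} — every skill is covered.
Only C4 contains 15, so C4 is forced; the remaining 6 skills need at least 2 more contractors (each remaining contractor adds at most 4) — so at least 3 contractors are needed, and 3 is optimal.

3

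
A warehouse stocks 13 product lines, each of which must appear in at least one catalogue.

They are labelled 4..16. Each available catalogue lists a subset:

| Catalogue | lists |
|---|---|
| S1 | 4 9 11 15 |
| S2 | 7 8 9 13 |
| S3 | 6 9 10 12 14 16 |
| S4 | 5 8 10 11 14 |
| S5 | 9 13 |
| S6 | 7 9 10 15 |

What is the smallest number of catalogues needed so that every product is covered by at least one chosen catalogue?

4

S1 and S2 and S3 and S4 together: S1 ∪ S2 ∪ S3 ∪ S4 = {4, 5, 6, 7, 8, 9, 10, 11, 12, 13, 14, 15, 16} — every product is covered.
Only S3 contains 6, so S3 is forced; the remaining 7 products need at least 3 more catalogues (each remaining catalogue adds at most 3) — so at least 4 catalogues are needed, and 4 is optimal.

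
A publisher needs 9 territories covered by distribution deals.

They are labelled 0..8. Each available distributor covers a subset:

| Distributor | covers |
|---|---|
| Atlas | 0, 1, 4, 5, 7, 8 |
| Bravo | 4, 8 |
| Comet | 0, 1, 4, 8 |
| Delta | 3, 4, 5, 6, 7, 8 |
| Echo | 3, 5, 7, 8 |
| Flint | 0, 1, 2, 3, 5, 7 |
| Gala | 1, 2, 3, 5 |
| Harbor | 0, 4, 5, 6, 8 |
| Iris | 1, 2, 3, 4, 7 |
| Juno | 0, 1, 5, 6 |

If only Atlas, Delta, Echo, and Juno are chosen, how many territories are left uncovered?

1

Union of Atlas, Delta, Echo, Juno = {0, 1, 3, 4, 5, 6, 7, 8}.
Not covered: 2 — 1 territory.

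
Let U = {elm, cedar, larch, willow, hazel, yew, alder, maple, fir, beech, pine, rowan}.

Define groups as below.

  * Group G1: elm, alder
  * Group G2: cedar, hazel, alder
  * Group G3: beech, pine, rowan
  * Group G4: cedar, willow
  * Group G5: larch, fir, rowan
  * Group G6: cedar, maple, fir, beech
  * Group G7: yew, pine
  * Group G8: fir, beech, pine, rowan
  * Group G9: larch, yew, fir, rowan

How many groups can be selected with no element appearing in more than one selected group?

4

G1, G4, G5, G7 are pairwise disjoint (G1={elm,alder}; G4={cedar,willow}; G5={larch,fir,rowan}; G7={yew,pine}).
Every remaining group overlaps one of these, and no 5 of the listed groups are pairwise disjoint, so 4 is the maximum.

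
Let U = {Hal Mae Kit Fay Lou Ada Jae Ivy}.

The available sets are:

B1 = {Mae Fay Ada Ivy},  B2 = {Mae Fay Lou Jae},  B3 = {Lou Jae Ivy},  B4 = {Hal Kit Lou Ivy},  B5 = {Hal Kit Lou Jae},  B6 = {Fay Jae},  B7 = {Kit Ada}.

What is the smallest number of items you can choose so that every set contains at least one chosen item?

3

H = {Kit, Fay, Ivy} meets every set (each contains at least one member of H), and |H| = 3.
No choice of 2 items meets every set, so 3 is the minimum.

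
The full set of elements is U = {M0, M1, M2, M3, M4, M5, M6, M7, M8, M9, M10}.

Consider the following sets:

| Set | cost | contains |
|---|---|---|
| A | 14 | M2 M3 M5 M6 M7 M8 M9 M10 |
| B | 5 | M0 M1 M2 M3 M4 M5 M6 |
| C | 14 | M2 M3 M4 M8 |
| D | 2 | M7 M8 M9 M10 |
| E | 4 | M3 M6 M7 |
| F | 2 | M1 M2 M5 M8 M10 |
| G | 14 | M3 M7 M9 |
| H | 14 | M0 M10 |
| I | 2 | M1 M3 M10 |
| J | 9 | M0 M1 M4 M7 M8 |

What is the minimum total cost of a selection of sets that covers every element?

B, D together cover every element (B ∪ D = {M0, M1, M2, M3, M4, M5, M6, M7, M8, M9, M10}); total cost 5 + 2 = 7.
The greedy pick F, D, B costs 9; no covering selection beats 7.

7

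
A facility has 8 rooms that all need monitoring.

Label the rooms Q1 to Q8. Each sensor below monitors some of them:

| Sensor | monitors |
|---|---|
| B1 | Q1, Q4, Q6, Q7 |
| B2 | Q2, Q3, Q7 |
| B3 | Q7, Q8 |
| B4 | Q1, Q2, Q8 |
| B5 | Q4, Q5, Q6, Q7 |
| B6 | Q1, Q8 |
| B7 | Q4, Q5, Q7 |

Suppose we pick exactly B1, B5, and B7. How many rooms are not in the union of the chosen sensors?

Union of B1, B5, B7 = {Q1, Q4, Q5, Q6, Q7}.
Not covered: Q2, Q3, Q8 — 3 rooms.

3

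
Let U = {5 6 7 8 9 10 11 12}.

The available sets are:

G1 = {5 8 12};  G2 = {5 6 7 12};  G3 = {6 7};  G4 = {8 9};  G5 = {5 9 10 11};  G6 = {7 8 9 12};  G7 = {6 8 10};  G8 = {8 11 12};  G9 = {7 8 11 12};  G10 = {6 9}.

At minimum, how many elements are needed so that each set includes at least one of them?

The 3 elements {6, 8, 10} hit every set.
No choice of 2 elements meets every set, so 3 is the minimum.

3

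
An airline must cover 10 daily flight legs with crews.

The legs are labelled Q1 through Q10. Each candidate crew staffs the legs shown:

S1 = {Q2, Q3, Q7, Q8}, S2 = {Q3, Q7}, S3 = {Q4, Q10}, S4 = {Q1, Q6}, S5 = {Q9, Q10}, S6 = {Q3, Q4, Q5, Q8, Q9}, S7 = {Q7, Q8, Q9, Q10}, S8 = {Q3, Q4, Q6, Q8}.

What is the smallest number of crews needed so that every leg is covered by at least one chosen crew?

Take {S1, S4, S5, S6}. Their union is {Q1, Q2, Q3, Q4, Q5, Q6, Q7, Q8, Q9, Q10}, which is all 10 legs.
Only S6 contains Q5, so S6 is forced; the remaining 5 legs need at least 3 more crews (each remaining crew adds at most 2) — so at least 4 crews are needed, and 4 is optimal.

4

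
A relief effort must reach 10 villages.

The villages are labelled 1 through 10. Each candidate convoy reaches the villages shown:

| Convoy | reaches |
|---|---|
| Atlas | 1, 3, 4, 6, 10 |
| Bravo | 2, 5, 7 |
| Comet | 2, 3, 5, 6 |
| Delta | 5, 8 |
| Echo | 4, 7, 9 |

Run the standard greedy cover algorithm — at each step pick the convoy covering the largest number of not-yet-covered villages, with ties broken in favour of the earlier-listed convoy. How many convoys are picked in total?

4

Greedy: pick Atlas (covers 5 new) → pick Bravo (covers 3 new) → pick Delta (covers 1 new) → pick Echo (covers 1 new). Total picks: 4.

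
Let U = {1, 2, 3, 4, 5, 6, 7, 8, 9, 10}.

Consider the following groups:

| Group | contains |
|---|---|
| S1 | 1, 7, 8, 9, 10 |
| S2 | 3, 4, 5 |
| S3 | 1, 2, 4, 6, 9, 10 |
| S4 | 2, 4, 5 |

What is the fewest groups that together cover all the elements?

3

Take {S1, S2, S3}. Their union is {1, 2, 3, 4, 5, 6, 7, 8, 9, 10}, which is all 10 elements.
Only S2 contains 3, so S2 is forced; the remaining 7 elements need at least 2 more groups (each remaining group adds at most 5) — so at least 3 groups are needed, and 3 is optimal.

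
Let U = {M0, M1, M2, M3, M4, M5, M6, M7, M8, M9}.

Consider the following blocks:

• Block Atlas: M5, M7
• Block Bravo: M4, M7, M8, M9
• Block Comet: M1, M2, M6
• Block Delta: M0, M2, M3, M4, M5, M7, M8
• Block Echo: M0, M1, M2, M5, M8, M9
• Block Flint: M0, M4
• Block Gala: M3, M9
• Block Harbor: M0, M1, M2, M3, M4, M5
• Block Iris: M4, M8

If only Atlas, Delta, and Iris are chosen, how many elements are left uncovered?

3

Union of Atlas, Delta, Iris = {M0, M2, M3, M4, M5, M7, M8}.
Not covered: M1, M6, M9 — 3 elements.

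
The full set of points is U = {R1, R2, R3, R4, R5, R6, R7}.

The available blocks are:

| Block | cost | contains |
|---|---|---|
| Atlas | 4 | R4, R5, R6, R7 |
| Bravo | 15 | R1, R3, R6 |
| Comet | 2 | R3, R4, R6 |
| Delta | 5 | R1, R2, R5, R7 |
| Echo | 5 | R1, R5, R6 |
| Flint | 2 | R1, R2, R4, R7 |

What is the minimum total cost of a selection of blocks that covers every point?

7

Comet, Delta together cover every point (Comet ∪ Delta = {R1, R2, R3, R4, R5, R6, R7}); total cost 2 + 5 = 7.
The greedy pick Flint, Comet, Atlas costs 8; no covering selection beats 7.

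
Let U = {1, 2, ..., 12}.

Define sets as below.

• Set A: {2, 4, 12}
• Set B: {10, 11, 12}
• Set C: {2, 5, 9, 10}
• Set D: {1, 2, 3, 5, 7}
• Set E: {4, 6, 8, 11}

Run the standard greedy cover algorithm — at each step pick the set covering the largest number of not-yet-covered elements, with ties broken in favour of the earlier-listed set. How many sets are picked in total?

Greedy: pick D (covers 5 new) → pick E (covers 4 new) → pick B (covers 2 new) → pick C (covers 1 new). Total picks: 4.

4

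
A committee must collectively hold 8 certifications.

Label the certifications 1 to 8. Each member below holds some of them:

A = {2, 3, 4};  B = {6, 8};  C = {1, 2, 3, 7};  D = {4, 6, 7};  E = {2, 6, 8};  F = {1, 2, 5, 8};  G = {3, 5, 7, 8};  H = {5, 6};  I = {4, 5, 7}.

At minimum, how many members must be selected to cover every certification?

D and F and G together: D ∪ F ∪ G = {1, 2, 3, 4, 5, 6, 7, 8} — every certification is covered.
No 2 of the 9 members cover everything (all 36 combinations miss at least one certification), so 3 is optimal.

3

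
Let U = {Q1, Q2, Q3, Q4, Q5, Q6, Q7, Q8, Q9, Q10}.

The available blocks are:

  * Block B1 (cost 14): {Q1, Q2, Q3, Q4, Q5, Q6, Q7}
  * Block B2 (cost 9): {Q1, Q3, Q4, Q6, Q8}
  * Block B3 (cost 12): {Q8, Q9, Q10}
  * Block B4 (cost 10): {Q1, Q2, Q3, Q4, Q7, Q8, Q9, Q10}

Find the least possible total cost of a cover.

B1, B4 together cover every element (B1 ∪ B4 = {Q1, Q2, Q3, Q4, Q5, Q6, Q7, Q8, Q9, Q10}); total cost 14 + 10 = 24.
No covering selection has total cost below 24.

24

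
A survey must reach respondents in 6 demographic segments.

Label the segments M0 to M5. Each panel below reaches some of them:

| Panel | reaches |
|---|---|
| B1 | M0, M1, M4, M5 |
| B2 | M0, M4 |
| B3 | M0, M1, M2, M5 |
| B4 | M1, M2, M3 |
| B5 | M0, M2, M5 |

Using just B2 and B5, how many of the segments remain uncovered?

2

Union of B2, B5 = {M0, M2, M4, M5}.
Not covered: M1, M3 — 2 segments.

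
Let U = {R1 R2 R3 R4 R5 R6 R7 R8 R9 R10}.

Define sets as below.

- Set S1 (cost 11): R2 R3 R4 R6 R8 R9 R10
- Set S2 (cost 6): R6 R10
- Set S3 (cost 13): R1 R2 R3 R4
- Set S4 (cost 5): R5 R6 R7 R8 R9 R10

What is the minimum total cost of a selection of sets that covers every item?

18

S3, S4 together cover every item (S3 ∪ S4 = {R1, R2, R3, R4, R5, R6, R7, R8, R9, R10}); total cost 13 + 5 = 18.
No covering selection has total cost below 18.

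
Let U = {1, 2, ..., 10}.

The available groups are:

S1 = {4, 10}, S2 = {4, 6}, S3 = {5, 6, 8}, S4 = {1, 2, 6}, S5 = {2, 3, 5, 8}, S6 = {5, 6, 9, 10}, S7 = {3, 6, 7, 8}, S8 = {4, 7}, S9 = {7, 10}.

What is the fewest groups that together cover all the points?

S2, S4, S6, and S7 cover everything between them: the union {1, 2, 3, 4, 5, 6, 7, 8, 9, 10} is all of U.
Only S4 contains 1, so S4 is forced; the remaining 7 points need at least 3 more groups (each remaining group adds at most 3) — so at least 4 groups are needed, and 4 is optimal.

4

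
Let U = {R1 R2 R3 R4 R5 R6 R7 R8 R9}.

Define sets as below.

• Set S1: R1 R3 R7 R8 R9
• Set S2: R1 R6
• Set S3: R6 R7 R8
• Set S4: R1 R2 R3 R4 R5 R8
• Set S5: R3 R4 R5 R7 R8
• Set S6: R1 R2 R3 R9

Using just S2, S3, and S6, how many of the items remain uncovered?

2

Union of S2, S3, S6 = {R1, R2, R3, R6, R7, R8, R9}.
Not covered: R4, R5 — 2 items.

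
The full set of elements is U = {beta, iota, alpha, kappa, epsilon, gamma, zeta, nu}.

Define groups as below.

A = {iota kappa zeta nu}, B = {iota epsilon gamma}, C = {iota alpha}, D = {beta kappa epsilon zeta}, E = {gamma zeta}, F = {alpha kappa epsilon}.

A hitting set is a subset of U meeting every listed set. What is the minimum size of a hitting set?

3

Take H = {alpha, epsilon, zeta}. Each listed group contains at least one of these, so H is a hitting set of size 3.
No choice of 2 elements meets every group, so 3 is the minimum.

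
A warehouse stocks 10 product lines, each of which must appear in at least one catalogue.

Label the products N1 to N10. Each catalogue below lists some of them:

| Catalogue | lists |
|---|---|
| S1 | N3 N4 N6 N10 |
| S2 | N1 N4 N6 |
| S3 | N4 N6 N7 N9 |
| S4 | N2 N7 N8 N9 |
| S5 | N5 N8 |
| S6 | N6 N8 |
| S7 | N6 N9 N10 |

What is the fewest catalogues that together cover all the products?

4

Take {S1, S2, S4, S5}. Their union is {N1, N2, N3, N4, N5, N6, N7, N8, N9, N10}, which is all 10 products.
No 3 of the 7 catalogues cover everything (all 35 combinations miss at least one product), so 4 is optimal.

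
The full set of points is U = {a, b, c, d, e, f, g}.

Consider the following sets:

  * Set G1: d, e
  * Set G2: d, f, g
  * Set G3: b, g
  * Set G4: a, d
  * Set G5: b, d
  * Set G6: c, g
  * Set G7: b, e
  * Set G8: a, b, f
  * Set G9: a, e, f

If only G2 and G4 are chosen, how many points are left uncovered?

3

Union of G2, G4 = {a, d, f, g}.
Not covered: b, c, e — 3 points.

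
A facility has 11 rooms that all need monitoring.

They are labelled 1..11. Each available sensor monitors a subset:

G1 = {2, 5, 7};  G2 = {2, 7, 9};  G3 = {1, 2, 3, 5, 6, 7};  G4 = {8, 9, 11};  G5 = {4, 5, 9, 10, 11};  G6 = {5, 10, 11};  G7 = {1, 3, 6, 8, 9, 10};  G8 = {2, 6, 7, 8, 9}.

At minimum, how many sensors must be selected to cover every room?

Take {G1, G5, G7}. Their union is {1, 2, 3, 4, 5, 6, 7, 8, 9, 10, 11}, which is all 11 rooms.
Only G5 contains 4, so G5 is forced; the remaining 6 rooms need at least 2 more sensors (each remaining sensor adds at most 5) — so at least 3 sensors are needed, and 3 is optimal.

3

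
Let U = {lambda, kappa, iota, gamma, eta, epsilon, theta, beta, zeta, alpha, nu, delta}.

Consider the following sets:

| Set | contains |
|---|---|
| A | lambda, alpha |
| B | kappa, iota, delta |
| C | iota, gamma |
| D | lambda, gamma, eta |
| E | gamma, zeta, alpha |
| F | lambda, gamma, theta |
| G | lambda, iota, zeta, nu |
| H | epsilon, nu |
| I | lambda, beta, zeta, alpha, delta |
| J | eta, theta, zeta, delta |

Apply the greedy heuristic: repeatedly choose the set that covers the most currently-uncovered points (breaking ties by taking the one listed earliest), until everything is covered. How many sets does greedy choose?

5

Greedy: pick I (covers 5 new) → pick B (covers 2 new) → pick D (covers 2 new) → pick H (covers 2 new) → pick F (covers 1 new). Total picks: 5.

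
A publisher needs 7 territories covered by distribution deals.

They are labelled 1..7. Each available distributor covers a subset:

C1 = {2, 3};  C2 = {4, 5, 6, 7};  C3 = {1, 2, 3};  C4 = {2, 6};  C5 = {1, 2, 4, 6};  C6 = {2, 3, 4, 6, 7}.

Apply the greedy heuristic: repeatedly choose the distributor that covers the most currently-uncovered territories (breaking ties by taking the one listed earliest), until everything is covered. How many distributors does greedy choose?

3

Greedy: pick C6 (covers 5 new) → pick C2 (covers 1 new) → pick C3 (covers 1 new). Total picks: 3.
(The true minimum cover uses only 2 distributors, so greedy is not optimal here.)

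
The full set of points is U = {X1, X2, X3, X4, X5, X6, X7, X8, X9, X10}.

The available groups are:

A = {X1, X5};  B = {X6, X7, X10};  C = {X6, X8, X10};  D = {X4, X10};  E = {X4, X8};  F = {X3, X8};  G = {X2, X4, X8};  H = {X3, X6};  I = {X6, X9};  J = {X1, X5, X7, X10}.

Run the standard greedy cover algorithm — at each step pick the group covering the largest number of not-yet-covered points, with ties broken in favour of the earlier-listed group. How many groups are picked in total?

Greedy: pick J (covers 4 new) → pick G (covers 3 new) → pick H (covers 2 new) → pick I (covers 1 new). Total picks: 4.

4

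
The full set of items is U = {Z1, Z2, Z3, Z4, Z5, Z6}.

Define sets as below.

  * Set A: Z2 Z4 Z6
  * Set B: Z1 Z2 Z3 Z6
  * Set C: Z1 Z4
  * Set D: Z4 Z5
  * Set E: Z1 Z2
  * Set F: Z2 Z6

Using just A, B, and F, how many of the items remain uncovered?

Union of A, B, F = {Z1, Z2, Z3, Z4, Z6}.
Not covered: Z5 — 1 item.

1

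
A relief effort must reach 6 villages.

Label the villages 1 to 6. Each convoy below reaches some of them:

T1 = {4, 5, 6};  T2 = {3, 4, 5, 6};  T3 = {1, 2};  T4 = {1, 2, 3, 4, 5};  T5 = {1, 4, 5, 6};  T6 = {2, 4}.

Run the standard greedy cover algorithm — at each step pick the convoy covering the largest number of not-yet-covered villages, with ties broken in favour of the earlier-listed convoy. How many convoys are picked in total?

2

Greedy: pick T4 (covers 5 new) → pick T1 (covers 1 new). Total picks: 2.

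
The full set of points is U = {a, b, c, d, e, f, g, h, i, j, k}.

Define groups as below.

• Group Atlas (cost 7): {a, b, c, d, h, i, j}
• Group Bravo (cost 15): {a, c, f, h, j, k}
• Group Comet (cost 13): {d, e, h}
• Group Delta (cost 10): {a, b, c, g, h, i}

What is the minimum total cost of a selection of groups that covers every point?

Bravo, Comet, Delta together cover every point (Bravo ∪ Comet ∪ Delta = {a, b, c, d, e, f, g, h, i, j, k}); total cost 15 + 13 + 10 = 38.
The greedy pick Atlas, Bravo, Delta, Comet costs 45; no covering selection beats 38.

38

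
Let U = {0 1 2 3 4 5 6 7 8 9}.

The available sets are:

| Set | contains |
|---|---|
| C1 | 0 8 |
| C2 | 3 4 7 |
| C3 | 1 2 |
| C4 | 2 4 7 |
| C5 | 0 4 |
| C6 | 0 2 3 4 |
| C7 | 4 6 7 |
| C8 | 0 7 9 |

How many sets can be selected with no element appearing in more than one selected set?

C1, C2, C3 are pairwise disjoint (C1={0,8}; C2={3,4,7}; C3={1,2}).
Every remaining set overlaps one of these, and no 4 of the listed sets are pairwise disjoint, so 3 is the maximum.

3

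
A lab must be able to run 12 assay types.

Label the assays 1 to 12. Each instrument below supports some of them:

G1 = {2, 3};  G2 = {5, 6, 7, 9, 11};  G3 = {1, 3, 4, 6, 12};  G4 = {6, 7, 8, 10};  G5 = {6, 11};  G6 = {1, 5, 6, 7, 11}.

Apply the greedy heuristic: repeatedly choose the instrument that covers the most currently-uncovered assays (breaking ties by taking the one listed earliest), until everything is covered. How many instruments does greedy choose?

4

Greedy: pick G2 (covers 5 new) → pick G3 (covers 4 new) → pick G4 (covers 2 new) → pick G1 (covers 1 new). Total picks: 4.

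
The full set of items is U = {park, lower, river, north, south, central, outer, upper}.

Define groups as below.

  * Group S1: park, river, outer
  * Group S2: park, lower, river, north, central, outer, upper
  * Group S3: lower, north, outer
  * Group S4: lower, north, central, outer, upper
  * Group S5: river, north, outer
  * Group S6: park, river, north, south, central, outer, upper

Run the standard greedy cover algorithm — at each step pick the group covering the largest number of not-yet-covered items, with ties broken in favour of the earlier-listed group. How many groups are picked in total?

2

Greedy: pick S2 (covers 7 new) → pick S6 (covers 1 new). Total picks: 2.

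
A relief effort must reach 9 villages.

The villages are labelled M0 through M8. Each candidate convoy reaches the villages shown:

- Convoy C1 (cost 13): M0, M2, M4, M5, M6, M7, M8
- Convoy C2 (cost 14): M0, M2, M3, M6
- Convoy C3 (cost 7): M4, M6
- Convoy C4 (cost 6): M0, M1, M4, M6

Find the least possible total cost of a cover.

33

C1, C2, C4 together cover every village (C1 ∪ C2 ∪ C4 = {M0, M1, M2, M3, M4, M5, M6, M7, M8}); total cost 13 + 14 + 6 = 33.
No covering selection has total cost below 33.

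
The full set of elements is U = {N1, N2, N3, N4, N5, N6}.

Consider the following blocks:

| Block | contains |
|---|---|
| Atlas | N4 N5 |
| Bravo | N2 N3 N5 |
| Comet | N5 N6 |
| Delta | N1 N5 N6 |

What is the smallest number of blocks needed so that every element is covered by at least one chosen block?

3

Atlas and Bravo and Delta together: Atlas ∪ Bravo ∪ Delta = {N1, N2, N3, N4, N5, N6} — every element is covered.
Only Delta contains N1, so Delta is forced; the remaining 3 elements need at least 2 more blocks (each remaining block adds at most 2) — so at least 3 blocks are needed, and 3 is optimal.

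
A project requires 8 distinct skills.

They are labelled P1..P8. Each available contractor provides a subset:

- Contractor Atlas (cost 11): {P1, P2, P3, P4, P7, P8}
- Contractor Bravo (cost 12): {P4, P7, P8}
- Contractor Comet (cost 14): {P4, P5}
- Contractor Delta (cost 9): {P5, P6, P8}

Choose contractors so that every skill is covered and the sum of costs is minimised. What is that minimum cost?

20

Atlas, Delta together cover every skill (Atlas ∪ Delta = {P1, P2, P3, P4, P5, P6, P7, P8}); total cost 11 + 9 = 20.
No covering selection has total cost below 20.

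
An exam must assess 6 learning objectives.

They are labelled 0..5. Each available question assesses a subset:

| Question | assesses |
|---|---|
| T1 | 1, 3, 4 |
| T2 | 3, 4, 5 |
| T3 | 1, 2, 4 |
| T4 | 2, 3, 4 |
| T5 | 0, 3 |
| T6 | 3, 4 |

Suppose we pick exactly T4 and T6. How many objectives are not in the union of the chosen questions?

3

Union of T4, T6 = {2, 3, 4}.
Not covered: 0, 1, 5 — 3 objectives.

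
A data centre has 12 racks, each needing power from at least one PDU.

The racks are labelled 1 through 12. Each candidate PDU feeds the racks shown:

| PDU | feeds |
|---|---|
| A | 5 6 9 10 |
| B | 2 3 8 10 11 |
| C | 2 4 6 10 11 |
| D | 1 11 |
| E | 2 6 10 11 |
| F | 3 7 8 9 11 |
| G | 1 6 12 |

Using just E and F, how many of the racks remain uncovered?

4

Union of E, F = {2, 3, 6, 7, 8, 9, 10, 11}.
Not covered: 1, 4, 5, 12 — 4 racks.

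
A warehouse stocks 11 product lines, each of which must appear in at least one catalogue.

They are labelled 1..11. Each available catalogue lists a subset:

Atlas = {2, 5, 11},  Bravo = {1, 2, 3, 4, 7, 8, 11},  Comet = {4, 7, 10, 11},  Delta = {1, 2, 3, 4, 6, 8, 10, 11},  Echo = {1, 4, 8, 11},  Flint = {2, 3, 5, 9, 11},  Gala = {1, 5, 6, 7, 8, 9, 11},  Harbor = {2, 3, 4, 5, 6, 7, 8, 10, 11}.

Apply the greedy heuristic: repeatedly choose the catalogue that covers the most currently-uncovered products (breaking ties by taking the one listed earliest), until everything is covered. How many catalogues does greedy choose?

2

Greedy: pick Harbor (covers 9 new) → pick Gala (covers 2 new). Total picks: 2.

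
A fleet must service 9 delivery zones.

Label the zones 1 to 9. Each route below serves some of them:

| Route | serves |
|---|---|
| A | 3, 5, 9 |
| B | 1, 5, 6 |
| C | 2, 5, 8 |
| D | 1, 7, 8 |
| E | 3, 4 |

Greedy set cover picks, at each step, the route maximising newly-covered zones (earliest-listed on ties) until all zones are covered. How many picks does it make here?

5

Greedy: pick A (covers 3 new) → pick D (covers 3 new) → pick B (covers 1 new) → pick C (covers 1 new) → pick E (covers 1 new). Total picks: 5.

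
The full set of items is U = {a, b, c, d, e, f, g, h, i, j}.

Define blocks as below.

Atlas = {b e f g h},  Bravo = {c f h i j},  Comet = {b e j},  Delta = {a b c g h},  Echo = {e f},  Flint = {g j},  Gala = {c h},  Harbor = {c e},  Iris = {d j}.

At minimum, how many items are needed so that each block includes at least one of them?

3

T = {c, e, j} meets every block (each contains at least one member of T), and |T| = 3.
The blocks Echo, Gala, Iris are pairwise disjoint, so any hitting set needs a separate item for each — at least 3. Hence 3 is optimal.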